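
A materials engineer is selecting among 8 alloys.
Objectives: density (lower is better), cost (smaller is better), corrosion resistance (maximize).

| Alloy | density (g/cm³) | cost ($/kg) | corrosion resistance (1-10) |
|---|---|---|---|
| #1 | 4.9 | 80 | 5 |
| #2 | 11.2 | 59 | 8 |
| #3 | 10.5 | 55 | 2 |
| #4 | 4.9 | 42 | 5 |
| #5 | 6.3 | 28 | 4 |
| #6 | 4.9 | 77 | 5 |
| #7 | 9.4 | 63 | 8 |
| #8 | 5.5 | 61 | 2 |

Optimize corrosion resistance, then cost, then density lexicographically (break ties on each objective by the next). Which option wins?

First maximize corrosion resistance: best is 8, kept {#2, #7}.
Then minimize cost: best is 59, kept {#2}.

#2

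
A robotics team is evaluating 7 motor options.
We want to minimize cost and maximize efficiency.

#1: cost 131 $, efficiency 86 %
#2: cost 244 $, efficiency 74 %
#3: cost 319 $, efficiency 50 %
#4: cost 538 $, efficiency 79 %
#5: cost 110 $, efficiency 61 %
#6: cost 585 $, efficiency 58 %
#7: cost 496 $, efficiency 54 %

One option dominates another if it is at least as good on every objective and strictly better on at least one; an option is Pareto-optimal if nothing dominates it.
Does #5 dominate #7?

#5 vs #7: cost 110≤496, efficiency 61≥54 — #5 is at least as good on every objective with at least one strict improvement.

Yes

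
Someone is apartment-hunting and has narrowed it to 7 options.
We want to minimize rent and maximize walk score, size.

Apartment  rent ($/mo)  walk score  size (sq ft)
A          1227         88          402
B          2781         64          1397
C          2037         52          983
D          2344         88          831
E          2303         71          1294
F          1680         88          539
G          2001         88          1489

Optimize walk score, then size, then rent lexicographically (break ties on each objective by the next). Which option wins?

G

First maximize walk score: best is 88, kept {A, D, F, G}.
Then maximize size: best is 1489, kept {G}.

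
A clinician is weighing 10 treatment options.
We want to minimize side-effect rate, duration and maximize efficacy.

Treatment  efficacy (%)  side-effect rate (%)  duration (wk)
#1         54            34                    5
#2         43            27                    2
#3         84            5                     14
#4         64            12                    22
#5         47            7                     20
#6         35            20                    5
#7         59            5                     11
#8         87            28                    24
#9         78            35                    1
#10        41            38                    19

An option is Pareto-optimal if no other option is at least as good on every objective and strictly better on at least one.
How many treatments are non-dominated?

#1: not dominated.
#2: not dominated.
#3: not dominated.
#4: dominated by #3 (efficacy 84≥64, side-effect rate 5≤12, duration 14≤22).
#5: dominated by #3 (efficacy 84≥47, side-effect rate 5≤7, duration 14≤20).
#6: not dominated.
#7: not dominated.
#8: not dominated (best efficacy).
#9: not dominated (best duration).
#10: dominated by #1 (efficacy 54≥41, side-effect rate 34≤38, duration 5≤19).
Pareto-optimal: #1, #2, #3, #6, #7, #8, #9 → 7.

7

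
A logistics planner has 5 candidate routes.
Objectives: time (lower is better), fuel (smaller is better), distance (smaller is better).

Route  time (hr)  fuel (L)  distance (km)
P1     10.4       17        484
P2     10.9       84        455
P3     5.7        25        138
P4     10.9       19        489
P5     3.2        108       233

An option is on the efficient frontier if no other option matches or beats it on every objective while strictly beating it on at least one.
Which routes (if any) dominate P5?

P1: worse on time (10.4 vs 3.2).
P2: worse on time (10.9 vs 3.2).
P3: worse on time (5.7 vs 3.2).
P4: worse on time (10.9 vs 3.2).
No option dominates P5.

none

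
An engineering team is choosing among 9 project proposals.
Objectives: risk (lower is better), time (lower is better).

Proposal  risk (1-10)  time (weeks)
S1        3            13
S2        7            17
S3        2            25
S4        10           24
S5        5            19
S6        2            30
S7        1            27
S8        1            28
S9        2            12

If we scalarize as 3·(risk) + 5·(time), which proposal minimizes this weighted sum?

S1: 3·3 + 5·13 = 74
S2: 3·7 + 5·17 = 106
S3: 3·2 + 5·25 = 131
S4: 3·10 + 5·24 = 150
S5: 3·5 + 5·19 = 110
S6: 3·2 + 5·30 = 156
S7: 3·1 + 5·27 = 138
S8: 3·1 + 5·28 = 143
S9: 3·2 + 5·12 = 66
Lowest: S9 at 66.

S9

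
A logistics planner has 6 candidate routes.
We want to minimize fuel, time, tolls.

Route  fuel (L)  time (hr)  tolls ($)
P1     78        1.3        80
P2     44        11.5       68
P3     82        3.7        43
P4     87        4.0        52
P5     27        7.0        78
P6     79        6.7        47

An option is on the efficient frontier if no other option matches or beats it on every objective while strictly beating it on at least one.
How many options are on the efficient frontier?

P1: not dominated (best time).
P2: not dominated.
P3: not dominated (best tolls).
P4: dominated by P3 (fuel 82≤87, time 3.7≤4.0, tolls 43≤52).
P5: not dominated (best fuel).
P6: not dominated.
Pareto-optimal: P1, P2, P3, P5, P6 → 5.

5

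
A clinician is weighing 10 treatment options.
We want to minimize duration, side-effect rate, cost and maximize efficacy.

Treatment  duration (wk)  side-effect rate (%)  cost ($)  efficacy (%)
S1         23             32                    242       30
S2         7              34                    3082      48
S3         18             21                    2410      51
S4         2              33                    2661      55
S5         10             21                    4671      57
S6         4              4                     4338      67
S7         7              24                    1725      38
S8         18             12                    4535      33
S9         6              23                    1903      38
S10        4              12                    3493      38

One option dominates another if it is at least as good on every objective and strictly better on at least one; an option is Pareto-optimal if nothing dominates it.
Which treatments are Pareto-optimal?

S1, S3, S4, S6, S7, S9, S10

S1: not dominated (best cost).
S2: dominated by S4 (duration 2≤7, side-effect rate 33≤34, cost 2661≤3082, efficacy 55≥48).
S3: not dominated.
S4: not dominated (best duration).
S5: dominated by S6 (duration 4≤10, side-effect rate 4≤21, cost 4338≤4671, efficacy 67≥57).
S6: not dominated (best side-effect rate).
S7: not dominated.
S8: dominated by S6 (duration 4≤18, side-effect rate 4≤12, cost 4338≤4535, efficacy 67≥33).
S9: not dominated.
S10: not dominated.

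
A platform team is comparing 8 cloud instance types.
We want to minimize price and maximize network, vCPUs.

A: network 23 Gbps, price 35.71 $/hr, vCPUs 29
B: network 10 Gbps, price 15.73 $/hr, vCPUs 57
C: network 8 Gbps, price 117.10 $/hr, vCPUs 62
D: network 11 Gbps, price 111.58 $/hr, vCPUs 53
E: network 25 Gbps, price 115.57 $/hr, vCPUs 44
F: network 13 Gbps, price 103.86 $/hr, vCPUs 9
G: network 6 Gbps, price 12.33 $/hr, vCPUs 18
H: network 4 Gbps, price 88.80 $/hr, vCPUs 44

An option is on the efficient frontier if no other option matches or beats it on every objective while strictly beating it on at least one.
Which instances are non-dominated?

A: not dominated.
B: not dominated.
C: not dominated (best vCPUs).
D: not dominated.
E: not dominated (best network).
F: dominated by A (network 23≥13, price 35.71≤103.86, vCPUs 29≥9).
G: not dominated (best price).
H: dominated by B (network 10≥4, price 15.73≤88.80, vCPUs 57≥44).

A, B, C, D, E, G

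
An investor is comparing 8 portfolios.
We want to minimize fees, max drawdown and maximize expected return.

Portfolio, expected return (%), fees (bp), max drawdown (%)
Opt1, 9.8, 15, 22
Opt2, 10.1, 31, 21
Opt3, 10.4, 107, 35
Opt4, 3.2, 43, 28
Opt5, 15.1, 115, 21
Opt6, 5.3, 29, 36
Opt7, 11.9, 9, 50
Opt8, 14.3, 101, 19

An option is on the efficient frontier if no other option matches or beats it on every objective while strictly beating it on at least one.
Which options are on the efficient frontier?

Opt1, Opt2, Opt5, Opt7, Opt8

Opt1: not dominated.
Opt2: not dominated.
Opt3: dominated by Opt8 (expected return 14.3≥10.4, fees 101≤107, max drawdown 19≤35).
Opt4: dominated by Opt1 (expected return 9.8≥3.2, fees 15≤43, max drawdown 22≤28).
Opt5: not dominated (best expected return).
Opt6: dominated by Opt1 (expected return 9.8≥5.3, fees 15≤29, max drawdown 22≤36).
Opt7: not dominated (best fees).
Opt8: not dominated (best max drawdown).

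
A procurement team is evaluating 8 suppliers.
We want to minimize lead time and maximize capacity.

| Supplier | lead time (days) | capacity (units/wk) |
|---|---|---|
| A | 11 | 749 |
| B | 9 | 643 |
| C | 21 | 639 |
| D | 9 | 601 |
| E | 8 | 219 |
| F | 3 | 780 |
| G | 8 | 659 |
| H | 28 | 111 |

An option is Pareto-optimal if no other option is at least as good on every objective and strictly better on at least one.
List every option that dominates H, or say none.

A, B, C, D, E, F, G

A: lead time 11≤28, capacity 749≥111 — dominates H.
B: lead time 9≤28, capacity 643≥111 — dominates H.
C: lead time 21≤28, capacity 639≥111 — dominates H.
D: lead time 9≤28, capacity 601≥111 — dominates H.
E: lead time 8≤28, capacity 219≥111 — dominates H.
F: lead time 3≤28, capacity 780≥111 — dominates H.
G: lead time 8≤28, capacity 659≥111 — dominates H.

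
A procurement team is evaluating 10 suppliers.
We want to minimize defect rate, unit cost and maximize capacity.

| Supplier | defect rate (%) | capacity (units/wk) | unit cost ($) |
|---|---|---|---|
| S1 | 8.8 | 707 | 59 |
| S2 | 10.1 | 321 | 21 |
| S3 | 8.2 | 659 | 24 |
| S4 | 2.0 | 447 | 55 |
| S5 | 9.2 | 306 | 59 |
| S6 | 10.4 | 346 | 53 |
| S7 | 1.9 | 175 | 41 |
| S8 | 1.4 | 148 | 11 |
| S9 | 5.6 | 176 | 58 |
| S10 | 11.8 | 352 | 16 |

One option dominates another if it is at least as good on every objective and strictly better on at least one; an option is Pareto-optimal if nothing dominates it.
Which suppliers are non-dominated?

S1: not dominated (best capacity).
S2: not dominated.
S3: not dominated.
S4: not dominated.
S5: dominated by S1 (defect rate 8.8≤9.2, capacity 707≥306, unit cost 59≤59).
S6: dominated by S3 (defect rate 8.2≤10.4, capacity 659≥346, unit cost 24≤53).
S7: not dominated.
S8: not dominated (best defect rate).
S9: dominated by S4 (defect rate 2.0≤5.6, capacity 447≥176, unit cost 55≤58).
S10: not dominated.

S1, S2, S3, S4, S7, S8, S10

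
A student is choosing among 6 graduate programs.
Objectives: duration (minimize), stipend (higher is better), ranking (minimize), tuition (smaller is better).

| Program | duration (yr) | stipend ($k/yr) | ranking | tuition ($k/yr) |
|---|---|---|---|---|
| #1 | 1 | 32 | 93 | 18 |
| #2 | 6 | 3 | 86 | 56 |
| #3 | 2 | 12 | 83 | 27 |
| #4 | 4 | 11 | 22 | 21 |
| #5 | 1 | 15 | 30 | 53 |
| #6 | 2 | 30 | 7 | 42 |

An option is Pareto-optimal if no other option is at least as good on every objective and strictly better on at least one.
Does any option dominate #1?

#2: worse on duration (6 vs 1).
#3: worse on duration (2 vs 1).
#4: worse on duration (4 vs 1).
#5: worse on stipend (15 vs 32).
#6: worse on duration (2 vs 1).
No option is at least as good as #1 on every objective and strictly better on one.

No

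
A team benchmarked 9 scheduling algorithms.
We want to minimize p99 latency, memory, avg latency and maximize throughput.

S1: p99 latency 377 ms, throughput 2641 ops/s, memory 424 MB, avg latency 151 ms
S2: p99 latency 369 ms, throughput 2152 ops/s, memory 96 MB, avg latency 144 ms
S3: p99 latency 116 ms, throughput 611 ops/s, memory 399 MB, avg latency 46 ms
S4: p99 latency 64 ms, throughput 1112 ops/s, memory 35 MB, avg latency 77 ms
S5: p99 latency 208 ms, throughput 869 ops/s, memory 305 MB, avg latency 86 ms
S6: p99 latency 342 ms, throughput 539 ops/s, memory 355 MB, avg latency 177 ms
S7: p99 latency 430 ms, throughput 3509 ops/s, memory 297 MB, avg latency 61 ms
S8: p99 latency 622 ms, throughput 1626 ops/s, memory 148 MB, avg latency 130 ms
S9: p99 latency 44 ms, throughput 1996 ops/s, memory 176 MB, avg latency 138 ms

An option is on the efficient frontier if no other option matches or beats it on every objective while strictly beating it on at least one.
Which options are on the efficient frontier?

S1, S2, S3, S4, S7, S8, S9

S1: not dominated.
S2: not dominated.
S3: not dominated (best avg latency).
S4: not dominated (best memory).
S5: dominated by S4 (p99 latency 64≤208, throughput 1112≥869, memory 35≤305, avg latency 77≤86).
S6: dominated by S4 (p99 latency 64≤342, throughput 1112≥539, memory 35≤355, avg latency 77≤177).
S7: not dominated (best throughput).
S8: not dominated.
S9: not dominated (best p99 latency).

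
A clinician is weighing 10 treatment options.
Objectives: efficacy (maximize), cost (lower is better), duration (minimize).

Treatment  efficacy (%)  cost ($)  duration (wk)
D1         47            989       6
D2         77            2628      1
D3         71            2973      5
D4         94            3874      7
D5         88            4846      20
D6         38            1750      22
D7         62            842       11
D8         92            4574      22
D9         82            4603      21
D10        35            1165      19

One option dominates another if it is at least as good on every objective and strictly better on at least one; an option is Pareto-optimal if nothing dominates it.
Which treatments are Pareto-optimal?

D1, D2, D4, D7

D1: not dominated.
D2: not dominated (best duration).
D3: dominated by D2 (efficacy 77≥71, cost 2628≤2973, duration 1≤5).
D4: not dominated (best efficacy).
D5: dominated by D4 (efficacy 94≥88, cost 3874≤4846, duration 7≤20).
D6: dominated by D1 (efficacy 47≥38, cost 989≤1750, duration 6≤22).
D7: not dominated (best cost).
D8: dominated by D4 (efficacy 94≥92, cost 3874≤4574, duration 7≤22).
D9: dominated by D4 (efficacy 94≥82, cost 3874≤4603, duration 7≤21).
D10: dominated by D1 (efficacy 47≥35, cost 989≤1165, duration 6≤19).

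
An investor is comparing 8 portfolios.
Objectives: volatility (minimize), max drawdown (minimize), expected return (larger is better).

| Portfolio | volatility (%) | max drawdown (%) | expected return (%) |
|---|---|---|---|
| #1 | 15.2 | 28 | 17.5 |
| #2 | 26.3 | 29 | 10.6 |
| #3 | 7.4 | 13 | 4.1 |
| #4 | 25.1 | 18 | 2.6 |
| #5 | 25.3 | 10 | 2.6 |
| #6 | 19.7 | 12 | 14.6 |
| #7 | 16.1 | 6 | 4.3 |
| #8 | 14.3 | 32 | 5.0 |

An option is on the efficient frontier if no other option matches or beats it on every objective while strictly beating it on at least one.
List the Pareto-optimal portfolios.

#1, #3, #6, #7, #8

#1: not dominated (best expected return).
#2: dominated by #1 (volatility 15.2≤26.3, max drawdown 28≤29, expected return 17.5≥10.6).
#3: not dominated (best volatility).
#4: dominated by #3 (volatility 7.4≤25.1, max drawdown 13≤18, expected return 4.1≥2.6).
#5: dominated by #7 (volatility 16.1≤25.3, max drawdown 6≤10, expected return 4.3≥2.6).
#6: not dominated.
#7: not dominated (best max drawdown).
#8: not dominated.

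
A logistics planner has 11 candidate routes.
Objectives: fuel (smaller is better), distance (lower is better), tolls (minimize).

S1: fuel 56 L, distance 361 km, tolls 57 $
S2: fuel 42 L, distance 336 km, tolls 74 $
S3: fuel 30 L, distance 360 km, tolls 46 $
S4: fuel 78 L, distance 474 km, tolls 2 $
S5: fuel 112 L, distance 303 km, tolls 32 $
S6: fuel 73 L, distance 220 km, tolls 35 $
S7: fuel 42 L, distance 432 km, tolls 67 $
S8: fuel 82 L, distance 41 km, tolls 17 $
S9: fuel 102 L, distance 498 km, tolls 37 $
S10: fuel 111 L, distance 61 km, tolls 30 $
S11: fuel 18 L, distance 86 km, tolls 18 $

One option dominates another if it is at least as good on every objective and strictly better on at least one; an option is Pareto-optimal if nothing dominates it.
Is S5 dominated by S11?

Yes

S11 vs S5: fuel 18≤112, distance 86≤303, tolls 18≤32 — S11 is at least as good on every objective with at least one strict improvement.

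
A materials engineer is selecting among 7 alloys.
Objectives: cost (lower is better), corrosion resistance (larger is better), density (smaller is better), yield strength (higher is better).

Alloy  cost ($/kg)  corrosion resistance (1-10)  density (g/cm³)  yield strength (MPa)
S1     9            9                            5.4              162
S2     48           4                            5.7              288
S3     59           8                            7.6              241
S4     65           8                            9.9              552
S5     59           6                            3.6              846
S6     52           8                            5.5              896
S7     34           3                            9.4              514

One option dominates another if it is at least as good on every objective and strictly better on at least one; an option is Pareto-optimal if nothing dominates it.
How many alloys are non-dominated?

S1: not dominated (best cost).
S2: not dominated.
S3: dominated by S6 (cost 52≤59, corrosion resistance 8≥8, density 5.5≤7.6, yield strength 896≥241).
S4: dominated by S6 (cost 52≤65, corrosion resistance 8≥8, density 5.5≤9.9, yield strength 896≥552).
S5: not dominated (best density).
S6: not dominated (best yield strength).
S7: not dominated.
Pareto-optimal: S1, S2, S5, S6, S7 → 5.

5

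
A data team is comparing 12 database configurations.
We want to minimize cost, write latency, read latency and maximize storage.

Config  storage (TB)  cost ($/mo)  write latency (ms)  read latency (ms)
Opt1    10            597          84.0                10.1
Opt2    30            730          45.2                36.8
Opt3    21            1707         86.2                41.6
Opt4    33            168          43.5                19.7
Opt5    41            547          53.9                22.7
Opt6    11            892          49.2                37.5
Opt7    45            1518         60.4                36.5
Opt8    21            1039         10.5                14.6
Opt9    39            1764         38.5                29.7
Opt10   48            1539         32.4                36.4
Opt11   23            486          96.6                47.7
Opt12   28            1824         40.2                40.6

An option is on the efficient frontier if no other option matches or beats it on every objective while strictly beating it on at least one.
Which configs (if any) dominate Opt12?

Opt9: storage 39≥28, cost 1764≤1824, write latency 38.5≤40.2, read latency 29.7≤40.6 — dominates Opt12.
Opt10: storage 48≥28, cost 1539≤1824, write latency 32.4≤40.2, read latency 36.4≤40.6 — dominates Opt12.
Others (Opt1, Opt2, Opt3, Opt4, Opt5, Opt6, Opt7, Opt8, Opt11) are each worse than Opt12 on at least one objective.

Opt9, Opt10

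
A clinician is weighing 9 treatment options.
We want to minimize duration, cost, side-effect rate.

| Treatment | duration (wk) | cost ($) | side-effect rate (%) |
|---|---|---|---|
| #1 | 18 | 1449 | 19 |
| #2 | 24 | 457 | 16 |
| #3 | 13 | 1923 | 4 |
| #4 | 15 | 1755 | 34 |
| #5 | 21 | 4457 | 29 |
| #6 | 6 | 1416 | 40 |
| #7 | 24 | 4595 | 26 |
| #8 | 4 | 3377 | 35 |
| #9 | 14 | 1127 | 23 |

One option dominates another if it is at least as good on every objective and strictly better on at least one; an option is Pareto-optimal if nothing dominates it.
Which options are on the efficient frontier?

#1, #2, #3, #6, #8, #9

#1: not dominated.
#2: not dominated (best cost).
#3: not dominated (best side-effect rate).
#4: dominated by #9 (duration 14≤15, cost 1127≤1755, side-effect rate 23≤34).
#5: dominated by #1 (duration 18≤21, cost 1449≤4457, side-effect rate 19≤29).
#6: not dominated.
#7: dominated by #1 (duration 18≤24, cost 1449≤4595, side-effect rate 19≤26).
#8: not dominated (best duration).
#9: not dominated.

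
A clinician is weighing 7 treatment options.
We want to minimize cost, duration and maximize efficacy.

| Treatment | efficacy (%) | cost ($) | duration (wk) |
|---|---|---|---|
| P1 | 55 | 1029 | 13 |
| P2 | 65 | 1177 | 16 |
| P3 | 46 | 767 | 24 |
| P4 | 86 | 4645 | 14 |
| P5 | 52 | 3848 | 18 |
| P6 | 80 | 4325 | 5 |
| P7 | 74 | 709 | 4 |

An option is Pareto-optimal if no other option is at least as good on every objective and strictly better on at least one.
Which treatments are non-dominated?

P4, P6, P7

P1: dominated by P7 (efficacy 74≥55, cost 709≤1029, duration 4≤13).
P2: dominated by P7 (efficacy 74≥65, cost 709≤1177, duration 4≤16).
P3: dominated by P7 (efficacy 74≥46, cost 709≤767, duration 4≤24).
P4: not dominated (best efficacy).
P5: dominated by P1 (efficacy 55≥52, cost 1029≤3848, duration 13≤18).
P6: not dominated.
P7: not dominated (best cost).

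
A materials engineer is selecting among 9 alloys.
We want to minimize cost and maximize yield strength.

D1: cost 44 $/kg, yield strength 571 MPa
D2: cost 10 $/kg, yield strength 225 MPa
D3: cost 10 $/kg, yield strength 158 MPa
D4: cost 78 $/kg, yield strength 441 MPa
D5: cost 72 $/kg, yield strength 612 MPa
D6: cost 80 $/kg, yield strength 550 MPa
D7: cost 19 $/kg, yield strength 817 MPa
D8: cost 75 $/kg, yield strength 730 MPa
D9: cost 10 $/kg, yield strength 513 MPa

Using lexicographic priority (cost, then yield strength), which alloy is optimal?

First minimize cost: best is 10, kept {D2, D3, D9}.
Then maximize yield strength: best is 513, kept {D9}.

D9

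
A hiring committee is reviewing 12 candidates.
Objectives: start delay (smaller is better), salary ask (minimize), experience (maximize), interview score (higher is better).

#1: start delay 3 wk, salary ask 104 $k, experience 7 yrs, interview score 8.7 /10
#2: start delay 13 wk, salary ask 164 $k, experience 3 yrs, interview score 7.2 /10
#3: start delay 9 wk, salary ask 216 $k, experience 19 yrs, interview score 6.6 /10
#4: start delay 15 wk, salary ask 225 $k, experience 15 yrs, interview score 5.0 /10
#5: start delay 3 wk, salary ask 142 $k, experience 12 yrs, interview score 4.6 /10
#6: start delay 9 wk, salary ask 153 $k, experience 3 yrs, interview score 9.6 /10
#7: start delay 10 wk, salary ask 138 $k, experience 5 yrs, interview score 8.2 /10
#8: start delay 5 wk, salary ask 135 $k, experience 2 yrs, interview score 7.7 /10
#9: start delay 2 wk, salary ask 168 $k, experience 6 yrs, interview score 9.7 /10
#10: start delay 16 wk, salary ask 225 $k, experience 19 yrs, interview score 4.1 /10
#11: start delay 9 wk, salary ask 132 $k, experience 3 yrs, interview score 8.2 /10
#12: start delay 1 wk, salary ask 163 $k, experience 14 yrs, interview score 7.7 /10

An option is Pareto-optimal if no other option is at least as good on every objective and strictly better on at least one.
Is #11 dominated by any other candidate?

Yes

#1 vs #11: start delay 3≤9, salary ask 104≤132, experience 7≥3, interview score 8.7≥8.2 — #1 is at least as good on every objective and strictly better on at least one, so #1 dominates #11.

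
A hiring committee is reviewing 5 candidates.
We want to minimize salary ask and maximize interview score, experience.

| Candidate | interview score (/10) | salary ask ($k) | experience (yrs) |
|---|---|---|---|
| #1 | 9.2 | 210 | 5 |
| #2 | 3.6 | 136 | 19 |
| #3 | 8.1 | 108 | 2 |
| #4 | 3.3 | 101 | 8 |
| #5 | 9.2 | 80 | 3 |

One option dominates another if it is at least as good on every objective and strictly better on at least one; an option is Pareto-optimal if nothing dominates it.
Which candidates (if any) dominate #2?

none

#1: worse on salary ask (210 vs 136).
#3: worse on experience (2 vs 19).
#4: worse on interview score (3.3 vs 3.6).
#5: worse on experience (3 vs 19).
No option dominates #2.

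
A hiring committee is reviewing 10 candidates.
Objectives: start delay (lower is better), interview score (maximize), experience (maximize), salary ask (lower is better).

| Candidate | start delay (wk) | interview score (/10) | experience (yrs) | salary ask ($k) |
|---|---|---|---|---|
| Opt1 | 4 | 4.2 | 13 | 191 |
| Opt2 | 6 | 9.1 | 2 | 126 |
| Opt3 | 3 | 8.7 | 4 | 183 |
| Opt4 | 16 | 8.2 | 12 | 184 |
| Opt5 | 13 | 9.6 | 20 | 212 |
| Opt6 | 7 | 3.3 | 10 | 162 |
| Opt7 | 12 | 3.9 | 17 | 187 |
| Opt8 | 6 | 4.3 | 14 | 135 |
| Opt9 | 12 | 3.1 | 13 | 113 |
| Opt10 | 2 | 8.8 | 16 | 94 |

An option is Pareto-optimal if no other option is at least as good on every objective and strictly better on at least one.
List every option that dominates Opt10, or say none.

none

Opt1: worse on start delay (4 vs 2).
Opt2: worse on start delay (6 vs 2).
Opt3: worse on start delay (3 vs 2).
Opt4: worse on start delay (16 vs 2).
Opt5: worse on start delay (13 vs 2).
Opt6: worse on start delay (7 vs 2).
Opt7: worse on start delay (12 vs 2).
Opt8: worse on start delay (6 vs 2).
Opt9: worse on start delay (12 vs 2).
No option dominates Opt10.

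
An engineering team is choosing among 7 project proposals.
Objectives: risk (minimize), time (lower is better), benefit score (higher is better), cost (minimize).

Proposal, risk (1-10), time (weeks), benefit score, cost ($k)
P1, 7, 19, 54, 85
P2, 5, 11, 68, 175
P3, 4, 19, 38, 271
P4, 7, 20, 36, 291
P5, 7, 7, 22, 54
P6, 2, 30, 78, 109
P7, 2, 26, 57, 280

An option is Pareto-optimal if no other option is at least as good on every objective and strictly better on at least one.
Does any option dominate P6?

P1: worse on risk (7 vs 2).
P2: worse on risk (5 vs 2).
P3: worse on risk (4 vs 2).
P4: worse on risk (7 vs 2).
P5: worse on risk (7 vs 2).
P7: worse on benefit score (57 vs 78).
No option is at least as good as P6 on every objective and strictly better on one.

No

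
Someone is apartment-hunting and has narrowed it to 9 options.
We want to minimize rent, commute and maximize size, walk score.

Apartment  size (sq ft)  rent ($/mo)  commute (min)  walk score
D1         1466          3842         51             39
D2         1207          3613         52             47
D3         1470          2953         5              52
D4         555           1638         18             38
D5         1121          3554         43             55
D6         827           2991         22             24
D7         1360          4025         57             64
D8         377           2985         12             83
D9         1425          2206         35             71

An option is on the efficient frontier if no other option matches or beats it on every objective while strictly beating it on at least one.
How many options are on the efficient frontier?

4

D1: dominated by D3 (size 1470≥1466, rent 2953≤3842, commute 5≤51, walk score 52≥39).
D2: dominated by D3 (size 1470≥1207, rent 2953≤3613, commute 5≤52, walk score 52≥47).
D3: not dominated (best size).
D4: not dominated (best rent).
D5: dominated by D9 (size 1425≥1121, rent 2206≤3554, commute 35≤43, walk score 71≥55).
D6: dominated by D3 (size 1470≥827, rent 2953≤2991, commute 5≤22, walk score 52≥24).
D7: dominated by D9 (size 1425≥1360, rent 2206≤4025, commute 35≤57, walk score 71≥64).
D8: not dominated (best walk score).
D9: not dominated.
Pareto-optimal: D3, D4, D8, D9 → 4.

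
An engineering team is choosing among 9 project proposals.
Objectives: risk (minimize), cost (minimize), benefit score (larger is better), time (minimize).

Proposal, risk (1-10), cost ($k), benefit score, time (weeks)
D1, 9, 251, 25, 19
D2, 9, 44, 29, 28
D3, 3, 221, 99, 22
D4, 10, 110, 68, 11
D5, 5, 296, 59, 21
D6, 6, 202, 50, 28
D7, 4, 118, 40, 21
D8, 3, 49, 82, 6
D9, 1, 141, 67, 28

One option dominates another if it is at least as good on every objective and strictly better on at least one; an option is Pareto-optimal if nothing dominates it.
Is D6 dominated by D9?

Yes

D9 vs D6: risk 1≤6, cost 141≤202, benefit score 67≥50, time 28≤28 — D9 is at least as good on every objective with at least one strict improvement.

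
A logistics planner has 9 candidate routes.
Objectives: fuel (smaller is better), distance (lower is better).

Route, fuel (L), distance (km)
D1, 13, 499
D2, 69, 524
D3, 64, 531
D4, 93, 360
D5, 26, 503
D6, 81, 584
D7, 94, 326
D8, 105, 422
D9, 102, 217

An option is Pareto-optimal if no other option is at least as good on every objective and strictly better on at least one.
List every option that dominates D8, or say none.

D4: fuel 93≤105, distance 360≤422 — dominates D8.
D7: fuel 94≤105, distance 326≤422 — dominates D8.
D9: fuel 102≤105, distance 217≤422 — dominates D8.
Others (D1, D2, D3, D5, D6) are each worse than D8 on at least one objective.

D4, D7, D9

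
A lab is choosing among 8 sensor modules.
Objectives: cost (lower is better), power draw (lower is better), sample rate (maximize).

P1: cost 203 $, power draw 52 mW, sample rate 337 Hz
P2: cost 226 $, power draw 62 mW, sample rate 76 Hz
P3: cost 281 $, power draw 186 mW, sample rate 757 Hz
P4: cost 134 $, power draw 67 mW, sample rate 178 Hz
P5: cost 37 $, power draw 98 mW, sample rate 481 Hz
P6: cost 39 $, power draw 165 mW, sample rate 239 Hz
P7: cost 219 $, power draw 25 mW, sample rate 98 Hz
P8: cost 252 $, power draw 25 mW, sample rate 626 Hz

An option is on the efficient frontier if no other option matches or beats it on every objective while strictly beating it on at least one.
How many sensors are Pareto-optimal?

6

P1: not dominated.
P2: dominated by P1 (cost 203≤226, power draw 52≤62, sample rate 337≥76).
P3: not dominated (best sample rate).
P4: not dominated.
P5: not dominated (best cost).
P6: dominated by P5 (cost 37≤39, power draw 98≤165, sample rate 481≥239).
P7: not dominated.
P8: not dominated.
Pareto-optimal: P1, P3, P4, P5, P7, P8 → 6.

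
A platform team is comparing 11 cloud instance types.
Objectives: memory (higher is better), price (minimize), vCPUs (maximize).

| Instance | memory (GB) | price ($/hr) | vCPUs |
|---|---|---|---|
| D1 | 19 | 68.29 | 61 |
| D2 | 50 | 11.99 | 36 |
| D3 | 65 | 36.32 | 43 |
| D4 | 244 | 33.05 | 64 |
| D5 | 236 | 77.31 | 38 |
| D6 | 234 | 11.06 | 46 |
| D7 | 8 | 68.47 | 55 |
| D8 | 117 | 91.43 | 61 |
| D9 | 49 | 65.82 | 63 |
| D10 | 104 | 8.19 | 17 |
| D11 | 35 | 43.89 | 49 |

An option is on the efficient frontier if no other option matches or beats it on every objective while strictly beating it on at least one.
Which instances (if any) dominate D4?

none

D1: worse on memory (19 vs 244).
D2: worse on memory (50 vs 244).
D3: worse on memory (65 vs 244).
D5: worse on memory (236 vs 244).
D6: worse on memory (234 vs 244).
D7: worse on memory (8 vs 244).
D8: worse on memory (117 vs 244).
D9: worse on memory (49 vs 244).
D10: worse on memory (104 vs 244).
D11: worse on memory (35 vs 244).
No option dominates D4.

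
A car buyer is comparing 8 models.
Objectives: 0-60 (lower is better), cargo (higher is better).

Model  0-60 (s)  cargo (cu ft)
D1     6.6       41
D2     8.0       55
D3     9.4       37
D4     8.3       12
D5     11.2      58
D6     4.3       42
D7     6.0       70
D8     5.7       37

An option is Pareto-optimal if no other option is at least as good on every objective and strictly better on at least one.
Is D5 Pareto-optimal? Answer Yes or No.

No

D7 vs D5: 0-60 6.0≤11.2, cargo 70≥58 — D7 is at least as good on every objective and strictly better on at least one, so D7 dominates D5.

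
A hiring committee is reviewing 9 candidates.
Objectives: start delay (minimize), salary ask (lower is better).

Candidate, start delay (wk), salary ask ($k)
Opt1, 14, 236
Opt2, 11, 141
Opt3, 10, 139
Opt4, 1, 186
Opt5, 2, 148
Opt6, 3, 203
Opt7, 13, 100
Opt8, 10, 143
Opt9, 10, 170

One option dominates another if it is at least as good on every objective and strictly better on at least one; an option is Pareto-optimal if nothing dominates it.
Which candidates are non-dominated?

Opt3, Opt4, Opt5, Opt7

Opt1: dominated by Opt2 (start delay 11≤14, salary ask 141≤236).
Opt2: dominated by Opt3 (start delay 10≤11, salary ask 139≤141).
Opt3: not dominated.
Opt4: not dominated (best start delay).
Opt5: not dominated.
Opt6: dominated by Opt4 (start delay 1≤3, salary ask 186≤203).
Opt7: not dominated (best salary ask).
Opt8: dominated by Opt3 (start delay 10≤10, salary ask 139≤143).
Opt9: dominated by Opt3 (start delay 10≤10, salary ask 139≤170).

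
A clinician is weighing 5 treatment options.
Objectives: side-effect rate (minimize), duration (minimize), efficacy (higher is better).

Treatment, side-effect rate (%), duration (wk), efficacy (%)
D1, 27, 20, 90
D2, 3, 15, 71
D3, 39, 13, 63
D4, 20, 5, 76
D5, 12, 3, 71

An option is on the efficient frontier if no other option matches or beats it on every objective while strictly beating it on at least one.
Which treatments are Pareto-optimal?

D1, D2, D4, D5

D1: not dominated (best efficacy).
D2: not dominated (best side-effect rate).
D3: dominated by D4 (side-effect rate 20≤39, duration 5≤13, efficacy 76≥63).
D4: not dominated.
D5: not dominated (best duration).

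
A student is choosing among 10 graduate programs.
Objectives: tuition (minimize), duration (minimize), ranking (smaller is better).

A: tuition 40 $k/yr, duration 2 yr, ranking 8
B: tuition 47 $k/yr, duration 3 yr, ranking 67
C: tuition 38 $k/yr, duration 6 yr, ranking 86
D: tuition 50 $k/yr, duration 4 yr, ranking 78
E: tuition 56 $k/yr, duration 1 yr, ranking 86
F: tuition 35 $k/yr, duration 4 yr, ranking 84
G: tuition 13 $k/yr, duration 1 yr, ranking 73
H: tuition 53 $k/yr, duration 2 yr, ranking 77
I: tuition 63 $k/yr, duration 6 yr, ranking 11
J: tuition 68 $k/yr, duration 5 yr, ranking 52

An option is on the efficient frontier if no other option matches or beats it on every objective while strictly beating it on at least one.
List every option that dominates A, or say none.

B: worse on tuition (47 vs 40).
C: worse on duration (6 vs 2).
D: worse on tuition (50 vs 40).
E: worse on tuition (56 vs 40).
F: worse on duration (4 vs 2).
G: worse on ranking (73 vs 8).
H: worse on tuition (53 vs 40).
I: worse on tuition (63 vs 40).
J: worse on tuition (68 vs 40).
No option dominates A.

none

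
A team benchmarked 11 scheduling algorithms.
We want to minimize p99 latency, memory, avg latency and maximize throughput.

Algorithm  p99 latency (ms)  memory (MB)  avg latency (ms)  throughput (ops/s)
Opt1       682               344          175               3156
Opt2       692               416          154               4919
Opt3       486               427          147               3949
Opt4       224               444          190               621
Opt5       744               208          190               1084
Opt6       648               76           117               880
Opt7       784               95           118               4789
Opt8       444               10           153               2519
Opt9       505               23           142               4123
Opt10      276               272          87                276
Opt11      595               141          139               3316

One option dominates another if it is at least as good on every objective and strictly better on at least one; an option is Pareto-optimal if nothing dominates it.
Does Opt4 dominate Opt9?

Opt4 vs Opt9: Opt4 is worse on memory (444 vs 23), so it does not dominate Opt9.

No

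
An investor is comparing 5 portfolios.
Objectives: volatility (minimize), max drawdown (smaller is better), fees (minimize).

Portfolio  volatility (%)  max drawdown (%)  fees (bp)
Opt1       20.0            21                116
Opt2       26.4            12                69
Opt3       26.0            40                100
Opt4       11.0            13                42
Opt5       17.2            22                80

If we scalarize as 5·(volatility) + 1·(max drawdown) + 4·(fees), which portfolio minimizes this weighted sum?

Opt4

Opt1: 5·20.0 + 1·21 + 4·116 = 585.0
Opt2: 5·26.4 + 1·12 + 4·69 = 420.0
Opt3: 5·26.0 + 1·40 + 4·100 = 570.0
Opt4: 5·11.0 + 1·13 + 4·42 = 236.0
Opt5: 5·17.2 + 1·22 + 4·80 = 428.0
Lowest: Opt4 at 236.0.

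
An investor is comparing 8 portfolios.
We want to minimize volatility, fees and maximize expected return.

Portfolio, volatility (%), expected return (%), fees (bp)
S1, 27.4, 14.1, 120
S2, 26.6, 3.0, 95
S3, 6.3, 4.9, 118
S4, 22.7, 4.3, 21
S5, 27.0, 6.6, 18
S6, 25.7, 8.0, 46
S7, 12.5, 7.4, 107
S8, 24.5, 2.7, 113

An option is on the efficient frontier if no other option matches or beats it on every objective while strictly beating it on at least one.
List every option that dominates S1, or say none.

S2: worse on expected return (3.0 vs 14.1).
S3: worse on expected return (4.9 vs 14.1).
S4: worse on expected return (4.3 vs 14.1).
S5: worse on expected return (6.6 vs 14.1).
S6: worse on expected return (8.0 vs 14.1).
S7: worse on expected return (7.4 vs 14.1).
S8: worse on expected return (2.7 vs 14.1).
No option dominates S1.

none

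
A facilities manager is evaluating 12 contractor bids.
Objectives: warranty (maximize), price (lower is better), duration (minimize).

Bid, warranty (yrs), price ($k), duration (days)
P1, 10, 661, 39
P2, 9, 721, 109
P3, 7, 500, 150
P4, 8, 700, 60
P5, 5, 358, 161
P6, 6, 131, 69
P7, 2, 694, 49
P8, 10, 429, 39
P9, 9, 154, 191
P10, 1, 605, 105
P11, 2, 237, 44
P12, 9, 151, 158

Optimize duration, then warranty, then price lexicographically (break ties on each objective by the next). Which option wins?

First minimize duration: best is 39, kept {P1, P8}.
Then maximize warranty: best is 10, kept {P1, P8}.
Then minimize price: best is 429, kept {P8}.

P8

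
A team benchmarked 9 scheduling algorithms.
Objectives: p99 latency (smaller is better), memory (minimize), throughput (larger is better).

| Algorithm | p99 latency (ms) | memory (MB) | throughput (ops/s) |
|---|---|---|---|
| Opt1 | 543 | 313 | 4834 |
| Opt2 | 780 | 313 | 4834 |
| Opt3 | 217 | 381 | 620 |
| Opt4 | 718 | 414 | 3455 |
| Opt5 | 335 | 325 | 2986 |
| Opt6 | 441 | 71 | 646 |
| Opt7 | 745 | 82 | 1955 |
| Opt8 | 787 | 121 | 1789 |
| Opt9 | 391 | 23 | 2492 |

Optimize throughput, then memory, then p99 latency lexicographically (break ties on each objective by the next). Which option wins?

Opt1

First maximize throughput: best is 4834, kept {Opt1, Opt2}.
Then minimize memory: best is 313, kept {Opt1, Opt2}.
Then minimize p99 latency: best is 543, kept {Opt1}.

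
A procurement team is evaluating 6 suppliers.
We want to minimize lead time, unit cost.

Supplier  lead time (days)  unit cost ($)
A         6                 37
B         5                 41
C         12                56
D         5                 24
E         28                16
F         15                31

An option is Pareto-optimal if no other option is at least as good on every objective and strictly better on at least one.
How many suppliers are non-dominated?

2

A: dominated by D (lead time 5≤6, unit cost 24≤37).
B: dominated by D (lead time 5≤5, unit cost 24≤41).
C: dominated by A (lead time 6≤12, unit cost 37≤56).
D: not dominated.
E: not dominated (best unit cost).
F: dominated by D (lead time 5≤15, unit cost 24≤31).
Pareto-optimal: D, E → 2.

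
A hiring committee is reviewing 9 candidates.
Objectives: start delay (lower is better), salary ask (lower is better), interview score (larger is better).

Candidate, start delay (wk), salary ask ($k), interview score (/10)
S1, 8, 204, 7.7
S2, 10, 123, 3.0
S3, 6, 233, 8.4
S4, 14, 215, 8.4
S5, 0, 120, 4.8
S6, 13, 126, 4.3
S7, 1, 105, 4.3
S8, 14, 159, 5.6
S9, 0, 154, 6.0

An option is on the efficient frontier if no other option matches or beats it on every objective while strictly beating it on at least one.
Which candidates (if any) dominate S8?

S9: start delay 0≤14, salary ask 154≤159, interview score 6.0≥5.6 — dominates S8.
Others (S1, S2, S3, S4, S5, S6, S7) are each worse than S8 on at least one objective.

S9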